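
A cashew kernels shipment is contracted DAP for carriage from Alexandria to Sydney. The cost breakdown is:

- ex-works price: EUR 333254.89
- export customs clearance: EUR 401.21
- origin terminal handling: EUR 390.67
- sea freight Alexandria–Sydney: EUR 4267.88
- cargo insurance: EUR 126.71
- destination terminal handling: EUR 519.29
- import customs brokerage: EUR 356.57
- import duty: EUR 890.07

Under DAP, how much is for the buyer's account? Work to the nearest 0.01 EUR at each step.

Buyer's account: EUR 1246.64

DAP: the seller bears all costs to the named destination except import duty and clearance.
Seller's account: goods 333254.89 + export clearance 401.21 + origin terminal 390.67 + freight 4267.88 + insurance 126.71 + destination terminal 519.29 = 338960.65
Buyer's account: brokerage 356.57 + duty 890.07 = 1246.64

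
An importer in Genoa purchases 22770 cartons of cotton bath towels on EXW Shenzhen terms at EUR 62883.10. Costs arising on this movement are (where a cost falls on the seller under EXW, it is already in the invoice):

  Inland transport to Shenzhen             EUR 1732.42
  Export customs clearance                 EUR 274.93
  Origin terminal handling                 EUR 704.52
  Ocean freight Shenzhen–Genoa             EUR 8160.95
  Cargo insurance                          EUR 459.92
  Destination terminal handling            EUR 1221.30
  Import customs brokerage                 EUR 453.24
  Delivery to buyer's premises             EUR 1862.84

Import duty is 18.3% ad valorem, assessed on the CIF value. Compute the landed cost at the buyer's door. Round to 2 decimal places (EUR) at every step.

Total landed cost: EUR 91334.72

EXW: the seller makes goods available at their premises; the buyer bears all onward costs.
CIF value = EXW price + inland to port + export clearance + origin terminal + freight + insurance = 62883.10 + 1732.42 + 274.93 + 704.52 + 8160.95 + 459.92 = 74215.84
Import duty = 74215.84 × 18.3% = 13581.50
Buyer bears: inland to port 1732.42 + export clearance 274.93 + origin terminal 704.52 + freight 8160.95 + insurance 459.92 + destination terminal 1221.30 + brokerage 453.24 + delivery 1862.84 + duty 13581.50 = 28451.62
Landed cost = invoice 62883.10 + 28451.62 = 91334.72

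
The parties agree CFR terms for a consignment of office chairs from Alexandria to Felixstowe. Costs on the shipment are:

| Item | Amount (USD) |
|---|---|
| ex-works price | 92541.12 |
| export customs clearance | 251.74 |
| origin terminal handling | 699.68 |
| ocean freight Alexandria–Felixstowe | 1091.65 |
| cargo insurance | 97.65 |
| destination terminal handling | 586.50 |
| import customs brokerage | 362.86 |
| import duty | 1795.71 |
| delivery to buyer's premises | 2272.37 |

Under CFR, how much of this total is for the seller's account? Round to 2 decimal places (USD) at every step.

CFR: the seller pays costs through ocean freight to the destination port, but not insurance.
Seller's account: goods 92541.12 + export clearance 251.74 + origin terminal 699.68 + freight 1091.65 = 94584.19
Buyer's account: insurance 97.65 + destination terminal 586.50 + brokerage 362.86 + duty 1795.71 + delivery 2272.37 = 5115.09

Seller's account: USD 94584.19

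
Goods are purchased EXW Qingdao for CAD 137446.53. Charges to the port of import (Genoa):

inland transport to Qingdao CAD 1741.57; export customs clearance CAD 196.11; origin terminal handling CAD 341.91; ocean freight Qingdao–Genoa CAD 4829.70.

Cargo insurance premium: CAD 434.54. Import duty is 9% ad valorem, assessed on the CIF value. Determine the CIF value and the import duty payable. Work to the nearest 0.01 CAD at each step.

CIF = EXW price + pre-shipment costs + freight + insurance
CIF = 137446.53 + 1741.57 + 196.11 + 341.91 + 4829.70 + 434.54 = 144990.36
Import duty = 144990.36 × 9% = 13049.13

CIF value: CAD 144990.36; import duty: CAD 13049.13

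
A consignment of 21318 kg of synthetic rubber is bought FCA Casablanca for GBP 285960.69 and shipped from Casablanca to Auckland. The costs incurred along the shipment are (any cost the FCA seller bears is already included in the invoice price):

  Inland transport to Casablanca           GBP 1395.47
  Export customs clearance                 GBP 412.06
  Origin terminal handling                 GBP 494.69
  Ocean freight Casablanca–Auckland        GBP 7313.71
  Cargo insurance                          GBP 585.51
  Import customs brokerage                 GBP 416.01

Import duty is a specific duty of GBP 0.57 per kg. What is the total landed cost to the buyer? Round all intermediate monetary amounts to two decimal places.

FCA: the seller delivers export-cleared goods to the carrier; the buyer bears costs from that point.
Already in the invoice (seller's account under FCA): inland to port, export clearance — exclude.
CIF value = FCA price + origin terminal + freight + insurance = 285960.69 + 494.69 + 7313.71 + 585.51 = 294354.60
Import duty = 21318 × 0.57 = 12151.26
Buyer bears: origin terminal 494.69 + freight 7313.71 + insurance 585.51 + brokerage 416.01 + duty 12151.26 = 20961.18
Landed cost = invoice 285960.69 + 20961.18 = 306921.87

Total landed cost: GBP 306921.87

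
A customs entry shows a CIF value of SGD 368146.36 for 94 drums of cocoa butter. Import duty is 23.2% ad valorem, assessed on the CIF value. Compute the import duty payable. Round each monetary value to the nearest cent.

Import duty: SGD 85409.96

Import duty = 368146.36 × 23.2% = 85409.96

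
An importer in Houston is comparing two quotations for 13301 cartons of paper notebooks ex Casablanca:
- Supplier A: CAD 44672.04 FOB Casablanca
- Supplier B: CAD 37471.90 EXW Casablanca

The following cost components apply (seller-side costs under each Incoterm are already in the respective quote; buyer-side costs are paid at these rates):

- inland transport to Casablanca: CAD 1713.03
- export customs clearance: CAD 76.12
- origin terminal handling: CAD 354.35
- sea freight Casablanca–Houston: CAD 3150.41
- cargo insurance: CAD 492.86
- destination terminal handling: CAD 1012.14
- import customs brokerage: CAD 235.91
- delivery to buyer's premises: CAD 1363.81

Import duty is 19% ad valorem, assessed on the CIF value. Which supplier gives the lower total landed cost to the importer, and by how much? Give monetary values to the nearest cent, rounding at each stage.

Supplier A (FOB):
CIF value = FOB price + freight + insurance = 44672.04 + 3150.41 + 492.86 = 48315.31
Import duty = 48315.31 × 19% = 9179.91
Buyer bears (A): 3150.41 + 492.86 + 1012.14 + 235.91 + 1363.81 = 6255.13
Landed cost (A) = invoice 44672.04 + 6255.13 + duty 9179.91 = 60107.08
Supplier B (EXW):
CIF value = EXW price + inland to port + export clearance + origin terminal + freight + insurance = 37471.90 + 1713.03 + 76.12 + 354.35 + 3150.41 + 492.86 = 43258.67
Import duty = 43258.67 × 19% = 8219.15
Buyer bears (B): 1713.03 + 76.12 + 354.35 + 3150.41 + 492.86 + 1012.14 + 235.91 + 1363.81 = 8398.63
Landed cost (B) = invoice 37471.90 + 8398.63 + duty 8219.15 = 54089.68
Difference = |60107.08 − 54089.68| = 6017.40

Supplier B is cheaper by CAD 6017.40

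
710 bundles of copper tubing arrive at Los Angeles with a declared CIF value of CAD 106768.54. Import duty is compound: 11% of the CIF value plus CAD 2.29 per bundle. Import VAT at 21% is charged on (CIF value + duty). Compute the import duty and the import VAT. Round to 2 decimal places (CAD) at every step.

Ad valorem component: 106768.54 × 11% = 11744.54
Specific component: 710 × 2.29 = 1625.90
Import duty = 11744.54 + 1625.90 = 13370.44
VAT base = CIF + duty = 106768.54 + 13370.44 = 120138.98
Import VAT = 120138.98 × 21% = 25229.19

Import duty: CAD 13370.44; import VAT: CAD 25229.19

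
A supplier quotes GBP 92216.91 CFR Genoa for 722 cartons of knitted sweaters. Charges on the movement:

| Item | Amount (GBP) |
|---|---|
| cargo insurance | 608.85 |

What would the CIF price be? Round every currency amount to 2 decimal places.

CIF price: GBP 92825.76

From CFR to CIF, the seller additionally bears: insurance.
CIF price = 92216.91 + 608.85 = 92825.76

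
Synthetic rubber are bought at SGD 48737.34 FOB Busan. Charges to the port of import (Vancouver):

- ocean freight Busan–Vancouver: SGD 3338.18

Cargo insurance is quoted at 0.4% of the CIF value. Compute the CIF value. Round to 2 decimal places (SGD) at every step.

CIF value: SGD 52284.66

Let C be the CIF value. C = FOB price + freight + 0.4% × C
C − 0.4% × C = 48737.34 + 3338.18
0.996 × C = 52075.52
C = 52075.52 / 0.996 = 52284.66
Insurance premium = 0.4% × 52284.66 = 209.14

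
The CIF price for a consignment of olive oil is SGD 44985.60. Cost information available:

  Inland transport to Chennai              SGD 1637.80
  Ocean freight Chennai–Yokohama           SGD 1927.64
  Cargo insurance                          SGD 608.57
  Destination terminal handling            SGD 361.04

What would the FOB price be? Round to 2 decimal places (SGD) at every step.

FOB price: SGD 42449.39

Not relevant to the conversion: inland to port — on the seller under both CIF and FOB; already in the CIF price and stays in the FOB price. destination terminal — on the buyer under both terms; not part of either seller's price.
From CIF to FOB, the seller no longer bears: freight, insurance.
FOB price = 44985.60 − 1927.64 − 608.57 = 42449.39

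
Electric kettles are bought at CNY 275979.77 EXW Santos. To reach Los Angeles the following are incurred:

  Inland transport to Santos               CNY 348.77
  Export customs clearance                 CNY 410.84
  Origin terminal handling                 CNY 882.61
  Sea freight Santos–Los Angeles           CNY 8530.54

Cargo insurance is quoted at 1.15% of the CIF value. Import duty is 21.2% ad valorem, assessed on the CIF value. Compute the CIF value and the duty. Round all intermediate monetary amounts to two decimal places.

Let C be the CIF value. C = EXW price + pre-shipment costs + freight + 1.15% × C
C − 1.15% × C = 275979.77 + 348.77 + 410.84 + 882.61 + 8530.54
0.9885 × C = 286152.53
C = 286152.53 / 0.9885 = 289481.57
Insurance premium = 1.15% × 289481.57 = 3329.04
Import duty = 289481.57 × 21.2% = 61370.09

CIF value: CNY 289481.57; import duty: CNY 61370.09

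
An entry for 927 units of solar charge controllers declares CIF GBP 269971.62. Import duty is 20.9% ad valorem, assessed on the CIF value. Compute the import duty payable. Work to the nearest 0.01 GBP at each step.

Import duty = 269971.62 × 20.9% = 56424.07

Import duty: GBP 56424.07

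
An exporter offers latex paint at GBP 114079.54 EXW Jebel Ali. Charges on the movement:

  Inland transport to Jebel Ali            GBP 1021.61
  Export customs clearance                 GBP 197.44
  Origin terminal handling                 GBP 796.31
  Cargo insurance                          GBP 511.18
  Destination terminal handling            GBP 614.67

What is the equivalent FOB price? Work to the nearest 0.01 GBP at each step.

FOB price: GBP 116094.90

Not relevant to the conversion: destination terminal, insurance — on the buyer under both terms; not part of either seller's price.
From EXW to FOB, the seller additionally bears: inland to port, export clearance, origin terminal.
FOB price = 114079.54 + 1021.61 + 197.44 + 796.31 = 116094.90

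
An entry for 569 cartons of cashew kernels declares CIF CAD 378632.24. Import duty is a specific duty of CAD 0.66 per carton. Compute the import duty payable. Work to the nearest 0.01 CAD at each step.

Import duty: CAD 375.54

Import duty = 569 × 0.66 = 375.54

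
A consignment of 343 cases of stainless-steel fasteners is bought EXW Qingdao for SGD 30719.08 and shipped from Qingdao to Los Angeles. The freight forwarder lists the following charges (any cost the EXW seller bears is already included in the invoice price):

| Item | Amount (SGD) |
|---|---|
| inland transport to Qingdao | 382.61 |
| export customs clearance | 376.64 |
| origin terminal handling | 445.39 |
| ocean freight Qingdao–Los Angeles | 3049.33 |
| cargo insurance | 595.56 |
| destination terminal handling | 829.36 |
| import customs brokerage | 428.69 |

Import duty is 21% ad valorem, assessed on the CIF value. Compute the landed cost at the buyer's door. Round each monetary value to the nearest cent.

EXW: the seller makes goods available at their premises; the buyer bears all onward costs.
CIF value = EXW price + inland to port + export clearance + origin terminal + freight + insurance = 30719.08 + 382.61 + 376.64 + 445.39 + 3049.33 + 595.56 = 35568.61
Import duty = 35568.61 × 21% = 7469.41
Buyer bears: inland to port 382.61 + export clearance 376.64 + origin terminal 445.39 + freight 3049.33 + insurance 595.56 + destination terminal 829.36 + brokerage 428.69 + duty 7469.41 = 13576.99
Landed cost = invoice 30719.08 + 13576.99 = 44296.07

Total landed cost: SGD 44296.07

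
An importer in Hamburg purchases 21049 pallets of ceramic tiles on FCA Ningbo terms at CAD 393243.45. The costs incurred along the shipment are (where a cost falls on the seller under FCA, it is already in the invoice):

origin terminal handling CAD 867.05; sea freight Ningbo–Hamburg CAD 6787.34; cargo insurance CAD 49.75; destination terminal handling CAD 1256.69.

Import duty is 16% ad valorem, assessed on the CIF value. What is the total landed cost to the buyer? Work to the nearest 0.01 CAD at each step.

Total landed cost: CAD 466355.89

FCA: the seller delivers export-cleared goods to the carrier; the buyer bears costs from that point.
CIF value = FCA price + origin terminal + freight + insurance = 393243.45 + 867.05 + 6787.34 + 49.75 = 400947.59
Import duty = 400947.59 × 16% = 64151.61
Buyer bears: origin terminal 867.05 + freight 6787.34 + insurance 49.75 + destination terminal 1256.69 + duty 64151.61 = 73112.44
Landed cost = invoice 393243.45 + 73112.44 = 466355.89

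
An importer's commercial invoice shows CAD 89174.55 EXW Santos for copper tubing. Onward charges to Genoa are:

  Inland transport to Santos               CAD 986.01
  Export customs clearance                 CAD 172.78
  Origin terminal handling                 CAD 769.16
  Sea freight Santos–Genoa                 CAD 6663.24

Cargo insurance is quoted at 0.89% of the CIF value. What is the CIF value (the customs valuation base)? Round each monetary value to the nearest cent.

Let C be the CIF value. C = EXW price + pre-shipment costs + freight + 0.89% × C
C − 0.89% × C = 89174.55 + 986.01 + 172.78 + 769.16 + 6663.24
0.9911 × C = 97765.74
C = 97765.74 / 0.9911 = 98643.67
Insurance premium = 0.89% × 98643.67 = 877.93

CIF value: CAD 98643.67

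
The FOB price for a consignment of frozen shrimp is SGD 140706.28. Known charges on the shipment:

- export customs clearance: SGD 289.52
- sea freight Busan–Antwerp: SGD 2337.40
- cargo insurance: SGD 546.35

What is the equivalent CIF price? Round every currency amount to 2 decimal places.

Not relevant to the conversion: export clearance — on the seller under both FOB and CIF; already in the FOB price and stays in the CIF price.
From FOB to CIF, the seller additionally bears: freight, insurance.
CIF price = 140706.28 + 2337.40 + 546.35 = 143590.03

CIF price: SGD 143590.03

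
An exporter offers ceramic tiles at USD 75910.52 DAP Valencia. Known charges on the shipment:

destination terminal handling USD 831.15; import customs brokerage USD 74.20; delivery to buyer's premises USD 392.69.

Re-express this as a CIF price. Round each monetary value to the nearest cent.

CIF price: USD 74686.68

Not relevant to the conversion: brokerage — on the buyer under both terms; not part of either seller's price.
From DAP to CIF, the seller no longer bears: destination terminal, delivery.
CIF price = 75910.52 − 831.15 − 392.69 = 74686.68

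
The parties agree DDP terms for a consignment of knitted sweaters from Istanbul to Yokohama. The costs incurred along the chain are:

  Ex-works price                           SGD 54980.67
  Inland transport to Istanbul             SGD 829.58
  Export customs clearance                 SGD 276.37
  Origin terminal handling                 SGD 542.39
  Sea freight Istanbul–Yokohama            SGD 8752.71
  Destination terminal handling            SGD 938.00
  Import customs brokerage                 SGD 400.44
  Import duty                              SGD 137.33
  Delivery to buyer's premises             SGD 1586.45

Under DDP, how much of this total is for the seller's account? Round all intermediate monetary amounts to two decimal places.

DDP: the seller bears all costs including import duty.
Seller's account: goods 54980.67 + inland to port 829.58 + export clearance 276.37 + origin terminal 542.39 + freight 8752.71 + destination terminal 938.00 + brokerage 400.44 + duty 137.33 + delivery 1586.45 = 68443.94
Buyer's account: 0.00

Seller's account: SGD 68443.94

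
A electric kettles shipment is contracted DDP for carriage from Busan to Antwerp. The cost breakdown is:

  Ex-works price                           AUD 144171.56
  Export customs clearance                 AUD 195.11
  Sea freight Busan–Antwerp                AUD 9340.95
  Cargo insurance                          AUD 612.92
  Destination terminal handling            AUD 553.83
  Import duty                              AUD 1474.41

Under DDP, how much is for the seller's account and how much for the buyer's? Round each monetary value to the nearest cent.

DDP: the seller bears all costs including import duty.
Seller's account: goods 144171.56 + export clearance 195.11 + freight 9340.95 + insurance 612.92 + destination terminal 553.83 + duty 1474.41 = 156348.78
Buyer's account: 0.00

Seller: AUD 156348.78; buyer: AUD 0.00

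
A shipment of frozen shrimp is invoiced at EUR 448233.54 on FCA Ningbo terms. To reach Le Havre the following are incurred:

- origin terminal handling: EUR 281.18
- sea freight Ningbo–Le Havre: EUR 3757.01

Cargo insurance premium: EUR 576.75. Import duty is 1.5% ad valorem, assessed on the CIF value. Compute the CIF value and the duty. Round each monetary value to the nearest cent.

CIF = FCA price + pre-shipment costs + freight + insurance
CIF = 448233.54 + 281.18 + 3757.01 + 576.75 = 452848.48
Import duty = 452848.48 × 1.5% = 6792.73

CIF value: EUR 452848.48; import duty: EUR 6792.73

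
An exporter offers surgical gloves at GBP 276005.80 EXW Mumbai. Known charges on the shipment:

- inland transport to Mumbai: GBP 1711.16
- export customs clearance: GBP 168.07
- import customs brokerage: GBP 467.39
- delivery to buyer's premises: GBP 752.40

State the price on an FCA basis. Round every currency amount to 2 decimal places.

FCA price: GBP 277885.03

Not relevant to the conversion: delivery, brokerage — on the buyer under both terms; not part of either seller's price.
From EXW to FCA, the seller additionally bears: inland to port, export clearance.
FCA price = 276005.80 + 1711.16 + 168.07 = 277885.03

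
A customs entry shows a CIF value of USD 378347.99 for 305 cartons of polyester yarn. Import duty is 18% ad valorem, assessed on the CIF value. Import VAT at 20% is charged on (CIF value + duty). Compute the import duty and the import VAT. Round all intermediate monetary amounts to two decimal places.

Import duty: USD 68102.64; import VAT: USD 89290.13

Import duty = 378347.99 × 18% = 68102.64
VAT base = CIF + duty = 378347.99 + 68102.64 = 446450.63
Import VAT = 446450.63 × 20% = 89290.13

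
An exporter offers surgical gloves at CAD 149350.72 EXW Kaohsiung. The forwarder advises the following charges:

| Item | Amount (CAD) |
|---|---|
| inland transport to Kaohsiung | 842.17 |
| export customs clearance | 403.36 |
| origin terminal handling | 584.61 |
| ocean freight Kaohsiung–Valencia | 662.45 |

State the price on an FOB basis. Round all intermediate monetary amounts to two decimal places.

Not relevant to the conversion: freight — on the buyer under both terms; not part of either seller's price.
From EXW to FOB, the seller additionally bears: inland to port, export clearance, origin terminal.
FOB price = 149350.72 + 842.17 + 403.36 + 584.61 = 151180.86

FOB price: CAD 151180.86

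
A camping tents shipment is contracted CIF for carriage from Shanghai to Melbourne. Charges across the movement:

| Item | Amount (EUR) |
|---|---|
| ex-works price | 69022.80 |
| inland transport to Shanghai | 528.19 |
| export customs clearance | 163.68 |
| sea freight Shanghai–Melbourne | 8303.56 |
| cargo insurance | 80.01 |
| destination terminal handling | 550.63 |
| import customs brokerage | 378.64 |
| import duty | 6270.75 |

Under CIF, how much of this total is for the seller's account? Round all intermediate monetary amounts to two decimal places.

Seller's account: EUR 78098.24

CIF: the seller pays costs through ocean freight and marine insurance to the destination port.
Seller's account: goods 69022.80 + inland to port 528.19 + export clearance 163.68 + freight 8303.56 + insurance 80.01 = 78098.24
Buyer's account: destination terminal 550.63 + brokerage 378.64 + duty 6270.75 = 7200.02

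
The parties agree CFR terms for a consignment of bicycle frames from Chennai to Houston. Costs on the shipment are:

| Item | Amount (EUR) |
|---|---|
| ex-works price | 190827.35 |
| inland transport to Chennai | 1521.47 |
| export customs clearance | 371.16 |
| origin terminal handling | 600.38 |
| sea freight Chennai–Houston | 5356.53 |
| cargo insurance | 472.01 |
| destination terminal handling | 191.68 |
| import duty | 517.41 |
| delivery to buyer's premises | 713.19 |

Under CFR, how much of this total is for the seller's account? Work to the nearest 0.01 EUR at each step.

Seller's account: EUR 198676.89

CFR: the seller pays costs through ocean freight to the destination port, but not insurance.
Seller's account: goods 190827.35 + inland to port 1521.47 + export clearance 371.16 + origin terminal 600.38 + freight 5356.53 = 198676.89
Buyer's account: insurance 472.01 + destination terminal 191.68 + duty 517.41 + delivery 713.19 = 1894.29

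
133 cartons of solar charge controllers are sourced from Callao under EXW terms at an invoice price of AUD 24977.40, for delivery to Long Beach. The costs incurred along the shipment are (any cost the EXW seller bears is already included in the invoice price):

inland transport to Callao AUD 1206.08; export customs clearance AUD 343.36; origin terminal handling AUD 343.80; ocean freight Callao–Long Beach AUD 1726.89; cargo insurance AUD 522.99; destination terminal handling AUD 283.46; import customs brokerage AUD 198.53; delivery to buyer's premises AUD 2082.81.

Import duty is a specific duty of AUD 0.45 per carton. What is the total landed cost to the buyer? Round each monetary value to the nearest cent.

Total landed cost: AUD 31745.17

EXW: the seller makes goods available at their premises; the buyer bears all onward costs.
CIF value = EXW price + inland to port + export clearance + origin terminal + freight + insurance = 24977.40 + 1206.08 + 343.36 + 343.80 + 1726.89 + 522.99 = 29120.52
Import duty = 133 × 0.45 = 59.85
Buyer bears: inland to port 1206.08 + export clearance 343.36 + origin terminal 343.80 + freight 1726.89 + insurance 522.99 + destination terminal 283.46 + brokerage 198.53 + delivery 2082.81 + duty 59.85 = 6767.77
Landed cost = invoice 24977.40 + 6767.77 = 31745.17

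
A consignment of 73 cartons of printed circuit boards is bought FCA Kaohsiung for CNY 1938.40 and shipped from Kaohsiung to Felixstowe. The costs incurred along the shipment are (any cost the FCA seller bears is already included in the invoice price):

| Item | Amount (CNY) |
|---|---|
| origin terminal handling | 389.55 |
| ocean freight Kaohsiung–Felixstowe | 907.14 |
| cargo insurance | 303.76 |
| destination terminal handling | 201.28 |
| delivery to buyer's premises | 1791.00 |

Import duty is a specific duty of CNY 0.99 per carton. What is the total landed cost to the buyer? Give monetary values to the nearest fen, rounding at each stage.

Total landed cost: CNY 5603.40

FCA: the seller delivers export-cleared goods to the carrier; the buyer bears costs from that point.
CIF value = FCA price + origin terminal + freight + insurance = 1938.40 + 389.55 + 907.14 + 303.76 = 3538.85
Import duty = 73 × 0.99 = 72.27
Buyer bears: origin terminal 389.55 + freight 907.14 + insurance 303.76 + destination terminal 201.28 + delivery 1791.00 + duty 72.27 = 3665.00
Landed cost = invoice 1938.40 + 3665.00 = 5603.40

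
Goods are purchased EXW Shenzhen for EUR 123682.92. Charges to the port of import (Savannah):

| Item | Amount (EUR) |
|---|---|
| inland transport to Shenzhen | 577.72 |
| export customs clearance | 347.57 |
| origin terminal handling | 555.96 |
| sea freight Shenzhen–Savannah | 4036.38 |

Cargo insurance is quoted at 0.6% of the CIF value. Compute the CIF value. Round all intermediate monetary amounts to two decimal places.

CIF value: EUR 129980.43

Let C be the CIF value. C = EXW price + pre-shipment costs + freight + 0.6% × C
C − 0.6% × C = 123682.92 + 577.72 + 347.57 + 555.96 + 4036.38
0.994 × C = 129200.55
C = 129200.55 / 0.994 = 129980.43
Insurance premium = 0.6% × 129980.43 = 779.88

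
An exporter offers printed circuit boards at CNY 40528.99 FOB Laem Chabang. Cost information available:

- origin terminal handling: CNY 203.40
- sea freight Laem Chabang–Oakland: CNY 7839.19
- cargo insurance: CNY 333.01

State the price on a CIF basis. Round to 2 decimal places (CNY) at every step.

CIF price: CNY 48701.19

Not relevant to the conversion: origin terminal — on the seller under both FOB and CIF; already in the FOB price and stays in the CIF price.
From FOB to CIF, the seller additionally bears: freight, insurance.
CIF price = 40528.99 + 7839.19 + 333.01 = 48701.19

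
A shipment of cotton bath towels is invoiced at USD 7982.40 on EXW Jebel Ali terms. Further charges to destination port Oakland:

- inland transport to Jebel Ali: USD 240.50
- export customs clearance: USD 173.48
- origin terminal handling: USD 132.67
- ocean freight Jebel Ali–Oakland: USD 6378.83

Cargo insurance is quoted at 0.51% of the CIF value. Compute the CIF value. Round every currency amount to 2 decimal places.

CIF value: USD 14984.30

Let C be the CIF value. C = EXW price + pre-shipment costs + freight + 0.51% × C
C − 0.51% × C = 7982.40 + 240.50 + 173.48 + 132.67 + 6378.83
0.9949 × C = 14907.88
C = 14907.88 / 0.9949 = 14984.30
Insurance premium = 0.51% × 14984.30 = 76.42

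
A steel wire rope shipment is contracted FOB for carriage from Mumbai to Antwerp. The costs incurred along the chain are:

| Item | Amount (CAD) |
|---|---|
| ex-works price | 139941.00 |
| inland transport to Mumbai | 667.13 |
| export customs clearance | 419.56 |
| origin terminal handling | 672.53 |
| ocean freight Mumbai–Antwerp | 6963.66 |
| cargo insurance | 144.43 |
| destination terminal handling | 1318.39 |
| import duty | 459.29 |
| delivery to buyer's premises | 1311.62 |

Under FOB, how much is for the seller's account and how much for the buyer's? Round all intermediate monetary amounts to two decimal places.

Seller: CAD 141700.22; buyer: CAD 10197.39

FOB: the seller bears costs until goods are on board at the origin port; the buyer bears freight, insurance and all costs thereafter.
Seller's account: goods 139941.00 + inland to port 667.13 + export clearance 419.56 + origin terminal 672.53 = 141700.22
Buyer's account: freight 6963.66 + insurance 144.43 + destination terminal 1318.39 + duty 459.29 + delivery 1311.62 = 10197.39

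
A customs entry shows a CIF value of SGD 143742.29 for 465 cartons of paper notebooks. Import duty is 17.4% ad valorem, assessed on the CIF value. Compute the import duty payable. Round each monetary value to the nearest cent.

Import duty = 143742.29 × 17.4% = 25011.16

Import duty: SGD 25011.16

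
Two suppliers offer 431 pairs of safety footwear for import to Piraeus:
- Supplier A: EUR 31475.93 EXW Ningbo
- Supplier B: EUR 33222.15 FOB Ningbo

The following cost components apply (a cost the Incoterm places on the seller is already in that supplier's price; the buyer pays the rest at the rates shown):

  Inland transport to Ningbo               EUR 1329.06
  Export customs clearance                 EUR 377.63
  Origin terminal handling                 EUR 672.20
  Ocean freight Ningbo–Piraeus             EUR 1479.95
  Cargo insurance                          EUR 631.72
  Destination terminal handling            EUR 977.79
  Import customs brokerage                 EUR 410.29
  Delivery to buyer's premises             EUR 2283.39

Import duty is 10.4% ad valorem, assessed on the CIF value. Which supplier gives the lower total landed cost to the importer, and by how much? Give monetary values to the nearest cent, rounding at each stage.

Supplier A (EXW):
CIF value = EXW price + inland to port + export clearance + origin terminal + freight + insurance = 31475.93 + 1329.06 + 377.63 + 672.20 + 1479.95 + 631.72 = 35966.49
Import duty = 35966.49 × 10.4% = 3740.51
Buyer bears (A): 1329.06 + 377.63 + 672.20 + 1479.95 + 631.72 + 977.79 + 410.29 + 2283.39 = 8162.03
Landed cost (A) = invoice 31475.93 + 8162.03 + duty 3740.51 = 43378.47
Supplier B (FOB):
CIF value = FOB price + freight + insurance = 33222.15 + 1479.95 + 631.72 = 35333.82
Import duty = 35333.82 × 10.4% = 3674.72
Buyer bears (B): 1479.95 + 631.72 + 977.79 + 410.29 + 2283.39 = 5783.14
Landed cost (B) = invoice 33222.15 + 5783.14 + duty 3674.72 = 42680.01
Difference = |43378.47 − 42680.01| = 698.46

Supplier B is cheaper by EUR 698.46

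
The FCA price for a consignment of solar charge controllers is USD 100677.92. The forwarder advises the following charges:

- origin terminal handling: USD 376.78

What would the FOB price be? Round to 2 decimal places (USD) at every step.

From FCA to FOB, the seller additionally bears: origin terminal.
FOB price = 100677.92 + 376.78 = 101054.70

FOB price: USD 101054.70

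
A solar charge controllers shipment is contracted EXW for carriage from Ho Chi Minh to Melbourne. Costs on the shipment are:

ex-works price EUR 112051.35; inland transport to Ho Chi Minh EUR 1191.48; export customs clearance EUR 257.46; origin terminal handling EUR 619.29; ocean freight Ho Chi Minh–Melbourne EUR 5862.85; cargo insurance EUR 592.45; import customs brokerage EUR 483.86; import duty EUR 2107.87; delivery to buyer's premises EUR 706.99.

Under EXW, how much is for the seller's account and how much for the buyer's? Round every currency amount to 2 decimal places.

EXW: the seller makes goods available at their premises; the buyer bears all onward costs.
Seller's account: goods 112051.35 = 112051.35
Buyer's account: inland to port 1191.48 + export clearance 257.46 + origin terminal 619.29 + freight 5862.85 + insurance 592.45 + brokerage 483.86 + duty 2107.87 + delivery 706.99 = 11822.25

Seller: EUR 112051.35; buyer: EUR 11822.25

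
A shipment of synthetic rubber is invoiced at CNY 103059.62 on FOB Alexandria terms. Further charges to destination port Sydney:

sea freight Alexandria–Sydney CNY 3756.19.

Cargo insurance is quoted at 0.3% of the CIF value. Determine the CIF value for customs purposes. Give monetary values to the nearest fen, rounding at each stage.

Let C be the CIF value. C = FOB price + freight + 0.3% × C
C − 0.3% × C = 103059.62 + 3756.19
0.997 × C = 106815.81
C = 106815.81 / 0.997 = 107137.22
Insurance premium = 0.3% × 107137.22 = 321.41

CIF value: CNY 107137.22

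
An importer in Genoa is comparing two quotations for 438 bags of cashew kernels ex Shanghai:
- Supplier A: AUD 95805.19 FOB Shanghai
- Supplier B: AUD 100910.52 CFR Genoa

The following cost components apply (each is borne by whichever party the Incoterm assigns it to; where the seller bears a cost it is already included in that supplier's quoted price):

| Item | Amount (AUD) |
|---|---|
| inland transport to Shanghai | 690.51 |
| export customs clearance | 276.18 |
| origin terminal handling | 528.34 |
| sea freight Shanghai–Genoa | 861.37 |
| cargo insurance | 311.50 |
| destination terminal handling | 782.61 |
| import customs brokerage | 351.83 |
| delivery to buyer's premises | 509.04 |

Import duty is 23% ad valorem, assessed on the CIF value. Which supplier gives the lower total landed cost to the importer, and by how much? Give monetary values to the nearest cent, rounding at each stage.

Supplier A is cheaper by AUD 5220.07

Supplier A (FOB):
CIF value = FOB price + freight + insurance = 95805.19 + 861.37 + 311.50 = 96978.06
Import duty = 96978.06 × 23% = 22304.95
Buyer bears (A): 861.37 + 311.50 + 782.61 + 351.83 + 509.04 = 2816.35
Landed cost (A) = invoice 95805.19 + 2816.35 + duty 22304.95 = 120926.49
Supplier B (CFR):
CIF value = CFR price + insurance = 100910.52 + 311.50 = 101222.02
Import duty = 101222.02 × 23% = 23281.06
Buyer bears (B): 311.50 + 782.61 + 351.83 + 509.04 = 1954.98
Landed cost (B) = invoice 100910.52 + 1954.98 + duty 23281.06 = 126146.56
Difference = |120926.49 − 126146.56| = 5220.07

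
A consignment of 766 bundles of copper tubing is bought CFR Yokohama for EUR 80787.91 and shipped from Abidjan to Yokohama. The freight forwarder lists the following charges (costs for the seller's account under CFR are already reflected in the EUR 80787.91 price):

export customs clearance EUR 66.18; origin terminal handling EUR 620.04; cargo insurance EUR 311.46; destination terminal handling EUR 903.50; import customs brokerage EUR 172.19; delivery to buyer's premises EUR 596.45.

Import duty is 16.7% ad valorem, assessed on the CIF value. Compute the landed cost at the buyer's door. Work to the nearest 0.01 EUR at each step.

CFR: the seller pays costs through ocean freight to the destination port, but not insurance.
Already in the invoice (seller's account under CFR): export clearance, origin terminal — exclude.
CIF value = CFR price + insurance = 80787.91 + 311.46 = 81099.37
Import duty = 81099.37 × 16.7% = 13543.59
Buyer bears: insurance 311.46 + destination terminal 903.50 + brokerage 172.19 + delivery 596.45 + duty 13543.59 = 15527.19
Landed cost = invoice 80787.91 + 15527.19 = 96315.10

Total landed cost: EUR 96315.10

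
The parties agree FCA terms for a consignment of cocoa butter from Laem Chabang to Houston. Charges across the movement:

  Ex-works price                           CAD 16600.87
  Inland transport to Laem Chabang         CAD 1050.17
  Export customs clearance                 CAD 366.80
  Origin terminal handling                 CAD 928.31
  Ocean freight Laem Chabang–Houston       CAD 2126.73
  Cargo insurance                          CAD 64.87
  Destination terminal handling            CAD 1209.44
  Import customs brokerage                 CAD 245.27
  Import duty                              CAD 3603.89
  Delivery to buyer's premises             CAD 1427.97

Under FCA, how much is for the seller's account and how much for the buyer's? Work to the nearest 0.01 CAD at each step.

FCA: the seller delivers export-cleared goods to the carrier; the buyer bears costs from that point.
Seller's account: goods 16600.87 + inland to port 1050.17 + export clearance 366.80 = 18017.84
Buyer's account: origin terminal 928.31 + freight 2126.73 + insurance 64.87 + destination terminal 1209.44 + brokerage 245.27 + duty 3603.89 + delivery 1427.97 = 9606.48

Seller: CAD 18017.84; buyer: CAD 9606.48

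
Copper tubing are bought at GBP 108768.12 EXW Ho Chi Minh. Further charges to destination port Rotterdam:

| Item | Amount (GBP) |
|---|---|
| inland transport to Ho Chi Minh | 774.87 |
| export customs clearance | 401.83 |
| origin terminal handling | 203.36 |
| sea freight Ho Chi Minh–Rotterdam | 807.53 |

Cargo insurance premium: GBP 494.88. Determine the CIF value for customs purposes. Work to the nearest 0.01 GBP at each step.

CIF = EXW price + pre-shipment costs + freight + insurance
CIF = 108768.12 + 774.87 + 401.83 + 203.36 + 807.53 + 494.88 = 111450.59

CIF value: GBP 111450.59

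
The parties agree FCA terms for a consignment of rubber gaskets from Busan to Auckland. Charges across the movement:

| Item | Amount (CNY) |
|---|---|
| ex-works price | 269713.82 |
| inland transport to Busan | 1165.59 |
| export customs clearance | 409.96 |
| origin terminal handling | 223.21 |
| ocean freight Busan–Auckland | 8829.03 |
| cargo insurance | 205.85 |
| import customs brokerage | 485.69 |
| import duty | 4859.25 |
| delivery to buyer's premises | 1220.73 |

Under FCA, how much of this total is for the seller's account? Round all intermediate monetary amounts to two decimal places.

FCA: the seller delivers export-cleared goods to the carrier; the buyer bears costs from that point.
Seller's account: goods 269713.82 + inland to port 1165.59 + export clearance 409.96 = 271289.37
Buyer's account: origin terminal 223.21 + freight 8829.03 + insurance 205.85 + brokerage 485.69 + duty 4859.25 + delivery 1220.73 = 15823.76

Seller's account: CNY 271289.37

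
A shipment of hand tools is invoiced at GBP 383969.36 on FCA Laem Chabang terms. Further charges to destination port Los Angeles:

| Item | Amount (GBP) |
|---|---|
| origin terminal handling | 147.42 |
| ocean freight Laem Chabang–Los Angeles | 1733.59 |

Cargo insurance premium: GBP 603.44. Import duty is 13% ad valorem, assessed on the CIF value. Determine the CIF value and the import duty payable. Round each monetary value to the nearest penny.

CIF = FCA price + pre-shipment costs + freight + insurance
CIF = 383969.36 + 147.42 + 1733.59 + 603.44 = 386453.81
Import duty = 386453.81 × 13% = 50239.00

CIF value: GBP 386453.81; import duty: GBP 50239.00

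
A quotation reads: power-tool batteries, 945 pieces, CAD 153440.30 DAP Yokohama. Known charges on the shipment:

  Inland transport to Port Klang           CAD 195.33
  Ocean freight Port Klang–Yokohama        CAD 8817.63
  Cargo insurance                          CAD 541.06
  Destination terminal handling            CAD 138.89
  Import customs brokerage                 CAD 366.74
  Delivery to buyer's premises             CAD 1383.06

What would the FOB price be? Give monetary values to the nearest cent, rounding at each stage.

Not relevant to the conversion: inland to port — on the seller under both DAP and FOB; already in the DAP price and stays in the FOB price. brokerage — on the buyer under both terms; not part of either seller's price.
From DAP to FOB, the seller no longer bears: freight, insurance, destination terminal, delivery.
FOB price = 153440.30 − 8817.63 − 541.06 − 138.89 − 1383.06 = 142559.66

FOB price: CAD 142559.66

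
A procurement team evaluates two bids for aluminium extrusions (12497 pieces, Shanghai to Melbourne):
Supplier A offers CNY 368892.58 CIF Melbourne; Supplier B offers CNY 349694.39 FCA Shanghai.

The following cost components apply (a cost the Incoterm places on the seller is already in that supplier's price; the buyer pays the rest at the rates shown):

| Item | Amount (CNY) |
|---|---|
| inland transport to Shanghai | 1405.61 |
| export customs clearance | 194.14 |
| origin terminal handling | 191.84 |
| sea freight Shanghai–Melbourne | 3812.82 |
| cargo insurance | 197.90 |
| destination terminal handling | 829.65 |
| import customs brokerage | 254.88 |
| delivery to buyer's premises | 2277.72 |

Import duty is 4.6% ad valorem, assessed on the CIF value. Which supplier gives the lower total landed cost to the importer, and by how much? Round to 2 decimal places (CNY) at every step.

Supplier A (CIF):
The CIF price already equals the CIF value: 368892.58
Import duty = 368892.58 × 4.6% = 16969.06
Buyer bears (A): 829.65 + 254.88 + 2277.72 = 3362.25
Landed cost (A) = invoice 368892.58 + 3362.25 + duty 16969.06 = 389223.89
Supplier B (FCA):
CIF value = FCA price + origin terminal + freight + insurance = 349694.39 + 191.84 + 3812.82 + 197.90 = 353896.95
Import duty = 353896.95 × 4.6% = 16279.26
Buyer bears (B): 191.84 + 3812.82 + 197.90 + 829.65 + 254.88 + 2277.72 = 7564.81
Landed cost (B) = invoice 349694.39 + 7564.81 + duty 16279.26 = 373538.46
Difference = |389223.89 − 373538.46| = 15685.43

Supplier B is cheaper by CNY 15685.43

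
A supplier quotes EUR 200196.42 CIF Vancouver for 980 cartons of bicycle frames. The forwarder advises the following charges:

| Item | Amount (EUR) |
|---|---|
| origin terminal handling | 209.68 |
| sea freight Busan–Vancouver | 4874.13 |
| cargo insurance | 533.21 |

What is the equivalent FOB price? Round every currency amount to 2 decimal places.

FOB price: EUR 194789.08

Not relevant to the conversion: origin terminal — on the seller under both CIF and FOB; already in the CIF price and stays in the FOB price.
From CIF to FOB, the seller no longer bears: freight, insurance.
FOB price = 200196.42 − 4874.13 − 533.21 = 194789.08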